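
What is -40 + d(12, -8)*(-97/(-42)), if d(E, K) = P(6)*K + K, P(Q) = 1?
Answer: -1616/21 ≈ -76.952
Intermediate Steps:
d(E, K) = 2*K (d(E, K) = 1*K + K = K + K = 2*K)
-40 + d(12, -8)*(-97/(-42)) = -40 + (2*(-8))*(-97/(-42)) = -40 - (-1552)*(-1)/42 = -40 - 16*97/42 = -40 - 776/21 = -1616/21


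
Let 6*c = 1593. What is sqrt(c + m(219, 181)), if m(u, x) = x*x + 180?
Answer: sqrt(132826)/2 ≈ 182.23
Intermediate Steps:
c = 531/2 (c = (1/6)*1593 = 531/2 ≈ 265.50)
m(u, x) = 180 + x**2 (m(u, x) = x**2 + 180 = 180 + x**2)
sqrt(c + m(219, 181)) = sqrt(531/2 + (180 + 181**2)) = sqrt(531/2 + (180 + 32761)) = sqrt(531/2 + 32941) = sqrt(66413/2) = sqrt(132826)/2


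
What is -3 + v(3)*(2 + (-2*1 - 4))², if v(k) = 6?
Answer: 93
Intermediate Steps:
-3 + v(3)*(2 + (-2*1 - 4))² = -3 + 6*(2 + (-2*1 - 4))² = -3 + 6*(2 + (-2 - 4))² = -3 + 6*(2 - 6)² = -3 + 6*(-4)² = -3 + 6*16 = -3 + 96 = 93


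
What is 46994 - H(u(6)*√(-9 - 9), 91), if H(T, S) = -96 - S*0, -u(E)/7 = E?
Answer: 47090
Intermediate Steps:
u(E) = -7*E
H(T, S) = -96 (H(T, S) = -96 - 1*0 = -96 + 0 = -96)
46994 - H(u(6)*√(-9 - 9), 91) = 46994 - 1*(-96) = 46994 + 96 = 47090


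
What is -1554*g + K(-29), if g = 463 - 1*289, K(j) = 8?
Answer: -270388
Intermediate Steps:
g = 174 (g = 463 - 289 = 174)
-1554*g + K(-29) = -1554*174 + 8 = -270396 + 8 = -270388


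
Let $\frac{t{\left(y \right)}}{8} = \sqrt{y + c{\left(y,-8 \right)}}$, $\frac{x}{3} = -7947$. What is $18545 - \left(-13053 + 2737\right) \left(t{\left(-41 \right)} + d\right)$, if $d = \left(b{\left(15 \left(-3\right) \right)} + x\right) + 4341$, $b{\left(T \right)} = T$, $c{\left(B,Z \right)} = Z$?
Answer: $-201607675 + 577696 i \approx -2.0161 \cdot 10^{8} + 5.777 \cdot 10^{5} i$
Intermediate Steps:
$x = -23841$ ($x = 3 \left(-7947\right) = -23841$)
$t{\left(y \right)} = 8 \sqrt{-8 + y}$ ($t{\left(y \right)} = 8 \sqrt{y - 8} = 8 \sqrt{-8 + y}$)
$d = -19545$ ($d = \left(15 \left(-3\right) - 23841\right) + 4341 = \left(-45 - 23841\right) + 4341 = -23886 + 4341 = -19545$)
$18545 - \left(-13053 + 2737\right) \left(t{\left(-41 \right)} + d\right) = 18545 - \left(-13053 + 2737\right) \left(8 \sqrt{-8 - 41} - 19545\right) = 18545 - - 10316 \left(8 \sqrt{-49} - 19545\right) = 18545 - - 10316 \left(8 \cdot 7 i - 19545\right) = 18545 - - 10316 \left(56 i - 19545\right) = 18545 - - 10316 \left(-19545 + 56 i\right) = 18545 - \left(201626220 - 577696 i\right) = -201607675 + 577696 i$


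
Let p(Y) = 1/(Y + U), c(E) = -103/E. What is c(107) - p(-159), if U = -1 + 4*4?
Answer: -14725/15408 ≈ -0.95567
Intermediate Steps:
U = 15 (U = -1 + 16 = 15)
p(Y) = 1/(15 + Y) (p(Y) = 1/(Y + 15) = 1/(15 + Y))
c(107) - p(-159) = -103/107 - 1/(15 - 159) = -103*1/107 - 1/(-144) = -103/107 - 1*(-1/144) = -103/107 + 1/144 = -14725/15408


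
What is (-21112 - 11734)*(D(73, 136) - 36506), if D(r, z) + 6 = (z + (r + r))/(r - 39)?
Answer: 20383012298/17 ≈ 1.1990e+9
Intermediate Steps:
D(r, z) = -6 + (z + 2*r)/(-39 + r) (D(r, z) = -6 + (z + (r + r))/(r - 39) = -6 + (z + 2*r)/(-39 + r))
(-21112 - 11734)*(D(73, 136) - 36506) = (-21112 - 11734)*((234 + 136 - 4*73)/(-39 + 73) - 36506) = -32846*((234 + 136 - 292)/34 - 36506) = -32846*((1/34)*78 - 36506) = -32846*(39/17 - 36506) = -32846*(-620563/17) = 20383012298/17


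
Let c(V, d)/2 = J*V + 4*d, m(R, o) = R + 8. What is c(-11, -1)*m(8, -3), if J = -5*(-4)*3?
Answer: -21248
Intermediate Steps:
m(R, o) = 8 + R
J = 60 (J = 20*3 = 60)
c(V, d) = 8*d + 120*V (c(V, d) = 2*(60*V + 4*d) = 2*(4*d + 60*V) = 8*d + 120*V)
c(-11, -1)*m(8, -3) = (8*(-1) + 120*(-11))*(8 + 8) = (-8 - 1320)*16 = -1328*16 = -21248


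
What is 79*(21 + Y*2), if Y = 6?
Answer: 2607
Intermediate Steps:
79*(21 + Y*2) = 79*(21 + 6*2) = 79*(21 + 12) = 79*33 = 2607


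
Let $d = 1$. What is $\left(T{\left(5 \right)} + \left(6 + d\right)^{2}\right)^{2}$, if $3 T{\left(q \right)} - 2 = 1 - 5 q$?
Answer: $\frac{15625}{9} \approx 1736.1$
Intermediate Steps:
$T{\left(q \right)} = 1 - \frac{5 q}{3}$ ($T{\left(q \right)} = \frac{2}{3} + \frac{1 - 5 q}{3} = \frac{2}{3} - \left(- \frac{1}{3} + \frac{5 q}{3}\right) = 1 - \frac{5 q}{3}$)
$\left(T{\left(5 \right)} + \left(6 + d\right)^{2}\right)^{2} = \left(\left(1 - \frac{25}{3}\right) + \left(6 + 1\right)^{2}\right)^{2} = \left(\left(1 - \frac{25}{3}\right) + 7^{2}\right)^{2} = \left(- \frac{22}{3} + 49\right)^{2} = \left(\frac{125}{3}\right)^{2} = \frac{15625}{9}$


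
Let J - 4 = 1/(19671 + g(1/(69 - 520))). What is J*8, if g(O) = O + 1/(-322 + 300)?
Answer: 567789584/17743199 ≈ 32.000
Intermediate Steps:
g(O) = -1/22 + O (g(O) = O + 1/(-22) = O - 1/22 = -1/22 + O)
J = 70973698/17743199 (J = 4 + 1/(19671 + (-1/22 + 1/(69 - 520))) = 4 + 1/(19671 + (-1/22 + 1/(-451))) = 4 + 1/(19671 + (-1/22 - 1/451)) = 4 + 1/(19671 - 43/902) = 4 + 1/(17743199/902) = 4 + 902/17743199 = 70973698/17743199 ≈ 4.0001)
J*8 = (70973698/17743199)*8 = 567789584/17743199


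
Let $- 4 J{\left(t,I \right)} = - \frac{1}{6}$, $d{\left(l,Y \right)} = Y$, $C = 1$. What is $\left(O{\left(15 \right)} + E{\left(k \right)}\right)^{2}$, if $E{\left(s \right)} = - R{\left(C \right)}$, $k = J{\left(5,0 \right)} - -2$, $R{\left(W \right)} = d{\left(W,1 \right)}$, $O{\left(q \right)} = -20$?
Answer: $441$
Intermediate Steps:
$R{\left(W \right)} = 1$
$J{\left(t,I \right)} = \frac{1}{24}$ ($J{\left(t,I \right)} = - \frac{\left(-1\right) \frac{1}{6}}{4} = \left(- \frac{1}{4}\right) \left(- \frac{1}{6}\right) = \frac{1}{24}$)
$k = \frac{49}{24}$ ($k = \frac{1}{24} - -2 = \frac{1}{24} + 2 = \frac{49}{24} \approx 2.0417$)
$E{\left(s \right)} = -1$ ($E{\left(s \right)} = \left(-1\right) 1 = -1$)
$\left(O{\left(15 \right)} + E{\left(k \right)}\right)^{2} = \left(-20 - 1\right)^{2} = \left(-21\right)^{2} = 441$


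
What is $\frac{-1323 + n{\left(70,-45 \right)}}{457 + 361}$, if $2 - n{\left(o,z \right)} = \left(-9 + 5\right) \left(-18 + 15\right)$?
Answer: $- \frac{1333}{818} \approx -1.6296$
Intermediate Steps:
$n{\left(o,z \right)} = -10$ ($n{\left(o,z \right)} = 2 - \left(-9 + 5\right) \left(-18 + 15\right) = 2 - \left(-4\right) \left(-3\right) = 2 - 12 = -10$)
$\frac{-1323 + n{\left(70,-45 \right)}}{457 + 361} = \frac{-1323 - 10}{457 + 361} = - \frac{1333}{818}$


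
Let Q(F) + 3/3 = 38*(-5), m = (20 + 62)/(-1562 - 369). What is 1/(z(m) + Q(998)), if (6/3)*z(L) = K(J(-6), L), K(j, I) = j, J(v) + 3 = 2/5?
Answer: -10/1923 ≈ -0.0052002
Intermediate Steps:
m = -82/1931 (m = 82/(-1931) = 82*(-1/1931) = -82/1931 ≈ -0.042465)
J(v) = -13/5 (J(v) = -3 + 2/5 = -13/5)
Q(F) = -191 (Q(F) = -1 + 38*(-5) = -1 - 190 = -191)
z(L) = -13/10 (z(L) = (1/2)*(-13/5) = -13/10)
1/(z(m) + Q(998)) = 1/(-13/10 - 191) = 1/(-1923/10) = -10/1923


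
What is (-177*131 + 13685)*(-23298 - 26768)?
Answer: 475727132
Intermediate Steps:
(-177*131 + 13685)*(-23298 - 26768) = (-23187 + 13685)*(-50066) = -9502*(-50066) = 475727132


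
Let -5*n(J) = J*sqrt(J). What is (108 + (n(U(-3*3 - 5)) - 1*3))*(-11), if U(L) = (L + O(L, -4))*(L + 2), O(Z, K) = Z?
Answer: -1155 + 14784*sqrt(21)/5 ≈ 12395.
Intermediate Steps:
U(L) = 2*L*(2 + L) (U(L) = (L + L)*(L + 2) = (2*L)*(2 + L) = 2*L*(2 + L))
n(J) = -J**(3/2)/5 (n(J) = -J*sqrt(J)/5 = -J**(3/2)/5)
(108 + (n(U(-3*3 - 5)) - 1*3))*(-11) = (108 + (-1344*sqrt(21)/5 - 1*3))*(-11) = (108 + (-1344*sqrt(21)/5 - 3))*(-11) = (108 + (-3 - 1344*sqrt(21)/5))*(-11) = (105 - 1344*sqrt(21)/5)*(-11) = -1155 + 14784*sqrt(21)/5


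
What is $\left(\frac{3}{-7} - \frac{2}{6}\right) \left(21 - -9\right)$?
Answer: $- \frac{160}{7} \approx -22.857$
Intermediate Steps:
$\left(\frac{3}{-7} - \frac{2}{6}\right) \left(21 - -9\right) = \left(3 \left(- \frac{1}{7}\right) - \frac{1}{3}\right) \left(21 + 9\right) = \left(- \frac{3}{7} - \frac{1}{3}\right) 30 = \left(- \frac{16}{21}\right) 30 = - \frac{160}{7}$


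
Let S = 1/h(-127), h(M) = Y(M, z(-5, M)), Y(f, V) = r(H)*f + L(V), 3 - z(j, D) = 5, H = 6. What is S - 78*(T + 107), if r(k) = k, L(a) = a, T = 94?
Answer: -11977993/764 ≈ -15678.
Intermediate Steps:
z(j, D) = -2 (z(j, D) = 3 - 1*5 = 3 - 5 = -2)
Y(f, V) = V + 6*f (Y(f, V) = 6*f + V = V + 6*f)
h(M) = -2 + 6*M
S = -1/764 (S = 1/(-2 + 6*(-127)) = 1/(-2 - 762) = 1/(-764) = -1/764 ≈ -0.0013089)
S - 78*(T + 107) = -1/764 - 78*(94 + 107) = -1/764 - 78*201 = -1/764 - 15678 = -11977993/764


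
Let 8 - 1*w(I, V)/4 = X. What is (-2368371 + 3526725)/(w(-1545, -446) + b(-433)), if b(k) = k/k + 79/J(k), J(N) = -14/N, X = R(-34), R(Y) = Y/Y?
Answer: 16216956/34613 ≈ 468.52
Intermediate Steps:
R(Y) = 1
X = 1
w(I, V) = 28 (w(I, V) = 32 - 4*1 = 32 - 4 = 28)
b(k) = 1 - 79*k/14 (b(k) = k/k + 79/((-14/k)) = 1 + 79*(-k/14) = 1 - 79*k/14)
(-2368371 + 3526725)/(w(-1545, -446) + b(-433)) = (-2368371 + 3526725)/(28 + (1 - 79/14*(-433))) = 1158354/(28 + (1 + 34207/14)) = 1158354/(28 + 34221/14) = 1158354/(34613/14) = 1158354*(14/34613) = 16216956/34613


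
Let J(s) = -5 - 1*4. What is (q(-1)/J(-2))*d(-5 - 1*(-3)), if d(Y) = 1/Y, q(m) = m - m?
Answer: 0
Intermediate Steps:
J(s) = -9 (J(s) = -5 - 4 = -9)
q(m) = 0
(q(-1)/J(-2))*d(-5 - 1*(-3)) = (0/(-9))/(-5 - 1*(-3)) = (-⅑*0)/(-5 + 3) = 0/(-2) = 0*(-½) = 0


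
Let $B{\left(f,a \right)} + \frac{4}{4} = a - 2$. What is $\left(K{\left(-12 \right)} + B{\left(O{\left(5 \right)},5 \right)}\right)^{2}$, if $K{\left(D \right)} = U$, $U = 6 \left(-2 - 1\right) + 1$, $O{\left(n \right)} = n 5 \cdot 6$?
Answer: $225$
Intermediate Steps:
$O{\left(n \right)} = 30 n$ ($O{\left(n \right)} = 5 n 6 = 30 n$)
$B{\left(f,a \right)} = -3 + a$ ($B{\left(f,a \right)} = -1 + \left(a - 2\right) = -1 + \left(-2 + a\right) = -3 + a$)
$U = -17$ ($U = 6 \left(-3\right) + 1 = -18 + 1 = -17$)
$K{\left(D \right)} = -17$
$\left(K{\left(-12 \right)} + B{\left(O{\left(5 \right)},5 \right)}\right)^{2} = \left(-17 + \left(-3 + 5\right)\right)^{2} = \left(-17 + 2\right)^{2} = \left(-15\right)^{2} = 225$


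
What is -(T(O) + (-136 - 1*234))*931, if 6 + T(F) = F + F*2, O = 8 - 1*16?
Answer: 372400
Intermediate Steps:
O = -8 (O = 8 - 16 = -8)
T(F) = -6 + 3*F (T(F) = -6 + (F + F*2) = -6 + (F + 2*F) = -6 + 3*F)
-(T(O) + (-136 - 1*234))*931 = -((-6 + 3*(-8)) + (-136 - 1*234))*931 = -((-6 - 24) + (-136 - 234))*931 = -(-30 - 370)*931 = -(-400)*931 = -1*(-372400) = 372400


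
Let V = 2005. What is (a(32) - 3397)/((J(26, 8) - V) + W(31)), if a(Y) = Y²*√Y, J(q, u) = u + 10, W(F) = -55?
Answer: 3397/2042 - 2048*√2/1021 ≈ -1.1732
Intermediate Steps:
J(q, u) = 10 + u
a(Y) = Y^(5/2)
(a(32) - 3397)/((J(26, 8) - V) + W(31)) = (32^(5/2) - 3397)/(((10 + 8) - 1*2005) - 55) = (4096*√2 - 3397)/((18 - 2005) - 55) = (-3397 + 4096*√2)/(-1987 - 55) = (-3397 + 4096*√2)/(-2042) = (-3397 + 4096*√2)*(-1/2042) = 3397/2042 - 2048*√2/1021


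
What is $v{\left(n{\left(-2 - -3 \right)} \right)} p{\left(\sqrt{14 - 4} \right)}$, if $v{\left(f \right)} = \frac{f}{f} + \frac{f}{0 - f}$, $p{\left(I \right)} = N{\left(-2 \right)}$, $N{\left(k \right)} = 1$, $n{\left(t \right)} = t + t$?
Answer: $0$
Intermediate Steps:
$n{\left(t \right)} = 2 t$
$p{\left(I \right)} = 1$
$v{\left(f \right)} = 0$ ($v{\left(f \right)} = 1 + \frac{f}{\left(-1\right) f} = 1 + f \left(- \frac{1}{f}\right) = 1 - 1 = 0$)
$v{\left(n{\left(-2 - -3 \right)} \right)} p{\left(\sqrt{14 - 4} \right)} = 0 \cdot 1 = 0$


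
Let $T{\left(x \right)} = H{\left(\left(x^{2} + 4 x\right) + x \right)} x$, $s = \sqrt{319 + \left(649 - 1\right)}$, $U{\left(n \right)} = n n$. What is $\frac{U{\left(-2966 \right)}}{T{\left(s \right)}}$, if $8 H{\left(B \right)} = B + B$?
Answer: $- \frac{87971560}{455457} + \frac{17594312 \sqrt{967}}{455457} \approx 1008.1$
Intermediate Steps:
$U{\left(n \right)} = n^{2}$
$H{\left(B \right)} = \frac{B}{4}$ ($H{\left(B \right)} = \frac{B + B}{8} = \frac{2 B}{8} = \frac{B}{4}$)
$s = \sqrt{967}$ ($s = \sqrt{319 + \left(649 - 1\right)} = \sqrt{319 + 648} = \sqrt{967} \approx 31.097$)
$T{\left(x \right)} = x \left(\frac{x^{2}}{4} + \frac{5 x}{4}\right)$ ($T{\left(x \right)} = \frac{\left(x^{2} + 4 x\right) + x}{4} x = \frac{x^{2} + 5 x}{4} x = \left(\frac{x^{2}}{4} + \frac{5 x}{4}\right) x = x \left(\frac{x^{2}}{4} + \frac{5 x}{4}\right)$)
$\frac{U{\left(-2966 \right)}}{T{\left(s \right)}} = \frac{\left(-2966\right)^{2}}{\frac{1}{4} \left(\sqrt{967}\right)^{2} \left(5 + \sqrt{967}\right)} = \frac{8797156}{\frac{1}{4} \cdot 967 \left(5 + \sqrt{967}\right)} = \frac{8797156}{\frac{4835}{4} + \frac{967 \sqrt{967}}{4}}$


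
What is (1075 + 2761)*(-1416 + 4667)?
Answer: 12470836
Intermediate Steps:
(1075 + 2761)*(-1416 + 4667) = 3836*3251 = 12470836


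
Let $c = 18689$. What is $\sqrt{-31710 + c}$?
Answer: $i \sqrt{13021} \approx 114.11 i$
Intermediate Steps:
$\sqrt{-31710 + c} = \sqrt{-31710 + 18689} = \sqrt{-13021} = i \sqrt{13021}$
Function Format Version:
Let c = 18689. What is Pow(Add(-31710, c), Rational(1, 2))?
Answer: Mul(I, Pow(13021, Rational(1, 2))) ≈ Mul(114.11, I)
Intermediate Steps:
Pow(Add(-31710, c), Rational(1, 2)) = Pow(Add(-31710, 18689), Rational(1, 2)) = Pow(-13021, Rational(1, 2)) = Mul(I, Pow(13021, Rational(1, 2)))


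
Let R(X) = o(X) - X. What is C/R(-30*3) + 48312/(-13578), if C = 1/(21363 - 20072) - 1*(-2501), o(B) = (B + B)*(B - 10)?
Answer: -30123530264/8808421995 ≈ -3.4199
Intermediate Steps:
o(B) = 2*B*(-10 + B) (o(B) = (2*B)*(-10 + B) = 2*B*(-10 + B))
C = 3228792/1291 (C = 1/1291 + 2501 = 3228792/1291 ≈ 2501.0)
R(X) = -X + 2*X*(-10 + X) (R(X) = 2*X*(-10 + X) - X = -X + 2*X*(-10 + X))
C/R(-30*3) + 48312/(-13578) = 3228792/(1291*(((-30*3)*(-21 + 2*(-30*3))))) + 48312/(-13578) = 3228792/(1291*((-90*(-21 + 2*(-90))))) + 48312*(-1/13578) = 3228792/(1291*((-90*(-21 - 180)))) - 8052/2263 = 3228792/(1291*((-90*(-201)))) - 8052/2263 = (3228792/1291)/18090 - 8052/2263 = (3228792/1291)*(1/18090) - 8052/2263 = 538132/3892365 - 8052/2263 = -30123530264/8808421995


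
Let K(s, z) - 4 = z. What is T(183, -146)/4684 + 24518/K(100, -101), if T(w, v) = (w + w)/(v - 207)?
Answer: -20269685819/80192422 ≈ -252.76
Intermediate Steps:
K(s, z) = 4 + z
T(w, v) = 2*w/(-207 + v) (T(w, v) = (2*w)/(-207 + v) = 2*w/(-207 + v))
T(183, -146)/4684 + 24518/K(100, -101) = (2*183/(-207 - 146))/4684 + 24518/(4 - 101) = (2*183/(-353))*(1/4684) + 24518/(-97) = (2*183*(-1/353))*(1/4684) + 24518*(-1/97) = -366/353*1/4684 - 24518/97 = -183/826726 - 24518/97 = -20269685819/80192422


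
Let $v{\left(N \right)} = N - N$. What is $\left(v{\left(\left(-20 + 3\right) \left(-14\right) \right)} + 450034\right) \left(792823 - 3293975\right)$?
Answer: $-1125603439168$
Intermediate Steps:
$v{\left(N \right)} = 0$
$\left(v{\left(\left(-20 + 3\right) \left(-14\right) \right)} + 450034\right) \left(792823 - 3293975\right) = \left(0 + 450034\right) \left(792823 - 3293975\right) = 450034 \left(-2501152\right) = -1125603439168$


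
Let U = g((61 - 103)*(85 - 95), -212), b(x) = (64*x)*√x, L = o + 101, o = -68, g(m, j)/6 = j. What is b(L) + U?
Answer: -1272 + 2112*√33 ≈ 10861.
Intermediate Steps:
g(m, j) = 6*j
L = 33 (L = -68 + 101 = 33)
b(x) = 64*x^(3/2)
U = -1272 (U = 6*(-212) = -1272)
b(L) + U = 64*33^(3/2) - 1272 = 64*(33*√33) - 1272 = 2112*√33 - 1272 = -1272 + 2112*√33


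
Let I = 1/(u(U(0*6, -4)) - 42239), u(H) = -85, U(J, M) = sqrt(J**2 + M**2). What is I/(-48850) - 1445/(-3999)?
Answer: 995859032333/2756014024200 ≈ 0.36134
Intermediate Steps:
I = -1/42324 (I = 1/(-85 - 42239) = 1/(-42324) = -1/42324 ≈ -2.3627e-5)
I/(-48850) - 1445/(-3999) = -1/42324/(-48850) - 1445/(-3999) = -1/42324*(-1/48850) - 1445*(-1/3999) = 1/2067527400 + 1445/3999 = 995859032333/2756014024200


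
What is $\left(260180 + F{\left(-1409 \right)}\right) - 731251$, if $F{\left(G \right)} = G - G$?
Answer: $-471071$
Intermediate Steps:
$F{\left(G \right)} = 0$
$\left(260180 + F{\left(-1409 \right)}\right) - 731251 = \left(260180 + 0\right) - 731251 = 260180 - 731251 = -471071$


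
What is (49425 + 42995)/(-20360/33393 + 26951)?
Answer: 3086181060/899954383 ≈ 3.4293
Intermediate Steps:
(49425 + 42995)/(-20360/33393 + 26951) = 92420/(-20360*1/33393 + 26951) = 92420/(-20360/33393 + 26951) = 92420/(899954383/33393) = 92420*(33393/899954383) = 3086181060/899954383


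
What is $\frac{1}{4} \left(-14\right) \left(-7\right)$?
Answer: $\frac{49}{2} \approx 24.5$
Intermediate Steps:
$\frac{1}{4} \left(-14\right) \left(-7\right) = \left(- \frac{7}{2}\right) \left(-7\right) = \frac{49}{2}$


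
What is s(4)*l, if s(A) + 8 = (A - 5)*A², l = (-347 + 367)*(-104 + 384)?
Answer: -134400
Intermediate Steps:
l = 5600 (l = 20*280 = 5600)
s(A) = -8 + A²*(-5 + A) (s(A) = -8 + (A - 5)*A² = -8 + (-5 + A)*A² = -8 + A²*(-5 + A))
s(4)*l = (-8 + 4³ - 5*4²)*5600 = (-8 + 64 - 5*16)*5600 = (-8 + 64 - 80)*5600 = -24*5600 = -134400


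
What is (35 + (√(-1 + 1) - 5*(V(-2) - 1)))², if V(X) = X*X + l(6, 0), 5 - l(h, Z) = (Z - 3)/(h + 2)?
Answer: 3025/64 ≈ 47.266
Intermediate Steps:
l(h, Z) = 5 - (-3 + Z)/(2 + h) (l(h, Z) = 5 - (Z - 3)/(h + 2) = 5 - (-3 + Z)/(2 + h))
V(X) = 43/8 + X² (V(X) = X*X + (13 - 1*0 + 5*6)/(2 + 6) = X² + (13 + 0 + 30)/8 = X² + (⅛)*43 = X² + 43/8 = 43/8 + X²)
(35 + (√(-1 + 1) - 5*(V(-2) - 1)))² = (35 + (√(-1 + 1) - 5*((43/8 + (-2)²) - 1)))² = (35 + (√0 - 5*((43/8 + 4) - 1)))² = (35 + (0 - 5*(75/8 - 1)))² = (35 + (0 - 5*67/8))² = (35 + (0 - 335/8))² = (35 - 335/8)² = (-55/8)² = 3025/64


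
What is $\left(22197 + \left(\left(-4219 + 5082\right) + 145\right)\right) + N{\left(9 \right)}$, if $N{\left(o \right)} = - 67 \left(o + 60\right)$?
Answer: $18582$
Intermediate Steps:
$N{\left(o \right)} = -4020 - 67 o$ ($N{\left(o \right)} = - 67 \left(60 + o\right) = -4020 - 67 o$)
$\left(22197 + \left(\left(-4219 + 5082\right) + 145\right)\right) + N{\left(9 \right)} = \left(22197 + \left(\left(-4219 + 5082\right) + 145\right)\right) - 4623 = \left(22197 + \left(863 + 145\right)\right) - 4623 = \left(22197 + 1008\right) - 4623 = 23205 - 4623 = 18582$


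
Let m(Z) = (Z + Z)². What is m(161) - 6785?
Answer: 96899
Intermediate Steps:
m(Z) = 4*Z² (m(Z) = (2*Z)² = 4*Z²)
m(161) - 6785 = 4*161² - 6785 = 4*25921 - 6785 = 103684 - 6785 = 96899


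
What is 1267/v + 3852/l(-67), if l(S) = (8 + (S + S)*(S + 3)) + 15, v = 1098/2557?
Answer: 27862573177/9441702 ≈ 2951.0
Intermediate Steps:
v = 1098/2557 (v = 1098*(1/2557) = 1098/2557 ≈ 0.42941)
l(S) = 23 + 2*S*(3 + S) (l(S) = (8 + (2*S)*(3 + S)) + 15 = (8 + 2*S*(3 + S)) + 15 = 23 + 2*S*(3 + S))
1267/v + 3852/l(-67) = 1267/(1098/2557) + 3852/(23 + 2*(-67)² + 6*(-67)) = 1267*(2557/1098) + 3852/(23 + 2*4489 - 402) = 3239719/1098 + 3852/(23 + 8978 - 402) = 3239719/1098 + 3852/8599 = 27862573177/9441702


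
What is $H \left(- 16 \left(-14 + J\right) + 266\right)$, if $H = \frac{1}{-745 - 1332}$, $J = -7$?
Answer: $- \frac{602}{2077} \approx -0.28984$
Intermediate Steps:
$H = - \frac{1}{2077}$ ($H = \frac{1}{-2077} = - \frac{1}{2077} \approx -0.00048146$)
$H \left(- 16 \left(-14 + J\right) + 266\right) = - \frac{- 16 \left(-14 - 7\right) + 266}{2077} = - \frac{\left(-16\right) \left(-21\right) + 266}{2077} = - \frac{336 + 266}{2077} = \left(- \frac{1}{2077}\right) 602 = - \frac{602}{2077}$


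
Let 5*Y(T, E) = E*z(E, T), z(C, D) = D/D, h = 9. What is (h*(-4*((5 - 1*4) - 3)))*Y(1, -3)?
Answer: -216/5 ≈ -43.200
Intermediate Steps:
z(C, D) = 1
Y(T, E) = E/5 (Y(T, E) = (E*1)/5 = E/5)
(h*(-4*((5 - 1*4) - 3)))*Y(1, -3) = (9*(-4*((5 - 1*4) - 3)))*((1/5)*(-3)) = (9*(-4*((5 - 4) - 3)))*(-3/5) = (9*(-4*(1 - 3)))*(-3/5) = (9*(-4*(-2)))*(-3/5) = (9*8)*(-3/5) = 72*(-3/5) = -216/5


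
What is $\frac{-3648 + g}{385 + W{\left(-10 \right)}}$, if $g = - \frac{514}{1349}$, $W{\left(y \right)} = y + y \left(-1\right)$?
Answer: $- \frac{4921666}{519365} \approx -9.4763$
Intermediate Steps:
$W{\left(y \right)} = 0$ ($W{\left(y \right)} = y - y = 0$)
$g = - \frac{514}{1349}$ ($g = \left(-514\right) \frac{1}{1349} = - \frac{514}{1349} \approx -0.38102$)
$\frac{-3648 + g}{385 + W{\left(-10 \right)}} = \frac{-3648 - \frac{514}{1349}}{385 + 0} = - \frac{4921666}{1349 \cdot 385} = \left(- \frac{4921666}{1349}\right) \frac{1}{385} = - \frac{4921666}{519365}$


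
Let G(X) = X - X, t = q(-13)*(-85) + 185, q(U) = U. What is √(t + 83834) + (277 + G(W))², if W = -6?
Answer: 76729 + 2*√21281 ≈ 77021.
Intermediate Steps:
t = 1290 (t = -13*(-85) + 185 = 1105 + 185 = 1290)
G(X) = 0
√(t + 83834) + (277 + G(W))² = √(1290 + 83834) + (277 + 0)² = √85124 + 277² = 2*√21281 + 76729 = 76729 + 2*√21281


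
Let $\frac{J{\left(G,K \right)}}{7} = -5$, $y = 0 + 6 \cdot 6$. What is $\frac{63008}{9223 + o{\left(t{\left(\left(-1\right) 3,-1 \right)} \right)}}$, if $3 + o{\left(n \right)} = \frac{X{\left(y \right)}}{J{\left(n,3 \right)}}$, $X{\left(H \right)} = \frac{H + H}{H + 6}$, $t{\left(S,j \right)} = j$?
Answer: $\frac{1929620}{282361} \approx 6.8339$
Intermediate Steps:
$y = 36$ ($y = 0 + 36 = 36$)
$J{\left(G,K \right)} = -35$ ($J{\left(G,K \right)} = 7 \left(-5\right) = -35$)
$X{\left(H \right)} = \frac{2 H}{6 + H}$
$o{\left(n \right)} = - \frac{747}{245}$ ($o{\left(n \right)} = -3 + \frac{2 \cdot 36 \frac{1}{6 + 36}}{-35} = -3 + 2 \cdot 36 \cdot \frac{1}{42} \left(- \frac{1}{35}\right) = -3 + \frac{12}{7} \left(- \frac{1}{35}\right) = -3 - \frac{12}{245} = - \frac{747}{245}$)
$\frac{63008}{9223 + o{\left(t{\left(\left(-1\right) 3,-1 \right)} \right)}} = \frac{63008}{9223 - \frac{747}{245}} = \frac{63008}{\frac{2258888}{245}} = 63008 \cdot \frac{245}{2258888} = \frac{1929620}{282361}$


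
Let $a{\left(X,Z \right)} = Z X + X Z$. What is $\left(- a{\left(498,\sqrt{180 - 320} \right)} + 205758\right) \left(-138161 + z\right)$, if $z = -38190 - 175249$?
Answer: $-72344512800 + 700387200 i \sqrt{35} \approx -7.2345 \cdot 10^{10} + 4.1435 \cdot 10^{9} i$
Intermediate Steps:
$a{\left(X,Z \right)} = 2 X Z$ ($a{\left(X,Z \right)} = X Z + X Z = 2 X Z$)
$z = -213439$ ($z = -38190 - 175249 = -213439$)
$\left(- a{\left(498,\sqrt{180 - 320} \right)} + 205758\right) \left(-138161 + z\right) = \left(- 2 \cdot 498 \sqrt{180 - 320} + 205758\right) \left(-138161 - 213439\right) = \left(- 2 \cdot 498 \sqrt{-140} + 205758\right) \left(-351600\right) = \left(- 2 \cdot 498 \cdot 2 i \sqrt{35} + 205758\right) \left(-351600\right) = \left(- 1992 i \sqrt{35} + 205758\right) \left(-351600\right) = \left(205758 - 1992 i \sqrt{35}\right) \left(-351600\right) = -72344512800 + 700387200 i \sqrt{35}$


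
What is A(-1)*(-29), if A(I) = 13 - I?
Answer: -406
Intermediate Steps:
A(-1)*(-29) = (13 - 1*(-1))*(-29) = (13 + 1)*(-29) = 14*(-29) = -406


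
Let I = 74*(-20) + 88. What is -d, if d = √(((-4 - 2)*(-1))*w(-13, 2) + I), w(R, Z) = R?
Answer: -7*I*√30 ≈ -38.341*I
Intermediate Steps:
I = -1392 (I = -1480 + 88 = -1392)
d = 7*I*√30 (d = √(((-4 - 2)*(-1))*(-13) - 1392) = √(-6*(-1)*(-13) - 1392) = √(6*(-13) - 1392) = √(-78 - 1392) = √(-1470) = 7*I*√30 ≈ 38.341*I)
-d = -7*I*√30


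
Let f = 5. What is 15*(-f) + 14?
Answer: -61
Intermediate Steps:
15*(-f) + 14 = 15*(-1*5) + 14 = 15*(-5) + 14 = -75 + 14 = -61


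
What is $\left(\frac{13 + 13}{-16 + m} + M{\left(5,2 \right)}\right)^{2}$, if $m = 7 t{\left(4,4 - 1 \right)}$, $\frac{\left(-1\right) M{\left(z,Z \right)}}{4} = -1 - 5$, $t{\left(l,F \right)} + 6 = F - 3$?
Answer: $\frac{466489}{841} \approx 554.68$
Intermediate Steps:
$t{\left(l,F \right)} = -9 + F$ ($t{\left(l,F \right)} = -6 + \left(F - 3\right) = -6 + \left(-3 + F\right) = -9 + F$)
$M{\left(z,Z \right)} = 24$ ($M{\left(z,Z \right)} = - 4 \left(-1 - 5\right) = \left(-4\right) \left(-6\right) = 24$)
$m = -42$ ($m = 7 \left(-9 + \left(4 - 1\right)\right) = 7 \left(-9 + 3\right) = 7 \left(-6\right) = -42$)
$\left(\frac{13 + 13}{-16 + m} + M{\left(5,2 \right)}\right)^{2} = \left(\frac{13 + 13}{-16 - 42} + 24\right)^{2} = \left(\frac{26}{-58} + 24\right)^{2} = \left(26 \left(- \frac{1}{58}\right) + 24\right)^{2} = \left(- \frac{13}{29} + 24\right)^{2} = \left(\frac{683}{29}\right)^{2} = \frac{466489}{841}$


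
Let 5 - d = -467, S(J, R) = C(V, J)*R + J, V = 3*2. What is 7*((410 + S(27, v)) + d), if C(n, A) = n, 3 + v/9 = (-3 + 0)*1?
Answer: 4095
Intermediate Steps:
V = 6
v = -54 (v = -27 + 9*((-3 + 0)*1) = -27 + 9*(-3*1) = -27 + 9*(-3) = -27 - 27 = -54)
S(J, R) = J + 6*R (S(J, R) = 6*R + J = J + 6*R)
d = 472 (d = 5 - 1*(-467) = 5 + 467 = 472)
7*((410 + S(27, v)) + d) = 7*((410 + (27 + 6*(-54))) + 472) = 7*((410 + (27 - 324)) + 472) = 7*((410 - 297) + 472) = 7*(113 + 472) = 7*585 = 4095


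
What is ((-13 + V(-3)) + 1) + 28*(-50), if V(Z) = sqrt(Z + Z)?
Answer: -1412 + I*sqrt(6) ≈ -1412.0 + 2.4495*I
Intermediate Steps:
V(Z) = sqrt(2)*sqrt(Z) (V(Z) = sqrt(2*Z) = sqrt(2)*sqrt(Z))
((-13 + V(-3)) + 1) + 28*(-50) = ((-13 + sqrt(2)*sqrt(-3)) + 1) + 28*(-50) = ((-13 + sqrt(2)*(I*sqrt(3))) + 1) - 1400 = ((-13 + I*sqrt(6)) + 1) - 1400 = (-12 + I*sqrt(6)) - 1400 = -1412 + I*sqrt(6)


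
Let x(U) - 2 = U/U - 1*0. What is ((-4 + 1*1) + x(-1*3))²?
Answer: 0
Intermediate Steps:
x(U) = 3 (x(U) = 2 + (U/U - 1*0) = 2 + (1 + 0) = 2 + 1 = 3)
((-4 + 1*1) + x(-1*3))² = ((-4 + 1*1) + 3)² = ((-4 + 1) + 3)² = (-3 + 3)² = 0² = 0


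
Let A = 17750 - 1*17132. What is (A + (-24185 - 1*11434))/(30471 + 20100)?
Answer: -3889/5619 ≈ -0.69212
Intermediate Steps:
A = 618 (A = 17750 - 17132 = 618)
(A + (-24185 - 1*11434))/(30471 + 20100) = (618 + (-24185 - 1*11434))/(30471 + 20100) = (618 + (-24185 - 11434))/50571 = (618 - 35619)*(1/50571) = -35001*1/50571 = -3889/5619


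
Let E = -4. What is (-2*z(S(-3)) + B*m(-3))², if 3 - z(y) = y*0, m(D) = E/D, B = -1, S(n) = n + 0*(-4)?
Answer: 484/9 ≈ 53.778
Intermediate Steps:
S(n) = n (S(n) = n + 0 = n)
m(D) = -4/D
z(y) = 3 (z(y) = 3 - y*0 = 3 - 1*0 = 3 + 0 = 3)
(-2*z(S(-3)) + B*m(-3))² = (-2*3 - (-4)/(-3))² = (-6 - (-4)*(-1)/3)² = (-6 - 1*4/3)² = (-6 - 4/3)² = (-22/3)² = 484/9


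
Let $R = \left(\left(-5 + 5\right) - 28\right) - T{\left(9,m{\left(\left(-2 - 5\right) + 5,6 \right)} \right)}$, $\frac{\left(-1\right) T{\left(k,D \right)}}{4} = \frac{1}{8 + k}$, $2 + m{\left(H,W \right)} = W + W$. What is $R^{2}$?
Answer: $\frac{222784}{289} \approx 770.88$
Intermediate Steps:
$m{\left(H,W \right)} = -2 + 2 W$ ($m{\left(H,W \right)} = -2 + \left(W + W\right) = -2 + 2 W$)
$T{\left(k,D \right)} = - \frac{4}{8 + k}$
$R = - \frac{472}{17}$ ($R = \left(\left(-5 + 5\right) - 28\right) - - \frac{4}{8 + 9} = \left(0 - 28\right) - - \frac{4}{17} = -28 - \left(-4\right) \frac{1}{17} = -28 - - \frac{4}{17} = -28 + \frac{4}{17} = - \frac{472}{17} \approx -27.765$)
$R^{2} = \left(- \frac{472}{17}\right)^{2} = \frac{222784}{289}$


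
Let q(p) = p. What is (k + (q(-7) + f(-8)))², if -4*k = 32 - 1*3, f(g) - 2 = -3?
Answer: 3721/16 ≈ 232.56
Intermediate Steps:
f(g) = -1 (f(g) = 2 - 3 = -1)
k = -29/4 (k = -(32 - 1*3)/4 = -(32 - 3)/4 = -¼*29 = -29/4 ≈ -7.2500)
(k + (q(-7) + f(-8)))² = (-29/4 + (-7 - 1))² = (-29/4 - 8)² = (-61/4)² = 3721/16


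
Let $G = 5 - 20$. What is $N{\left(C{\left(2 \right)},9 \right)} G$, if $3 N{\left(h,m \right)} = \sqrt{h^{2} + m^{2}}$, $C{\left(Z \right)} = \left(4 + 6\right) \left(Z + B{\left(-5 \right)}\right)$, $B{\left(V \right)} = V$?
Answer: $- 15 \sqrt{109} \approx -156.6$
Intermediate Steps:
$G = -15$ ($G = 5 - 20 = -15$)
$C{\left(Z \right)} = -50 + 10 Z$ ($C{\left(Z \right)} = \left(4 + 6\right) \left(Z - 5\right) = 10 \left(-5 + Z\right) = -50 + 10 Z$)
$N{\left(h,m \right)} = \frac{\sqrt{h^{2} + m^{2}}}{3}$
$N{\left(C{\left(2 \right)},9 \right)} G = \frac{\sqrt{\left(-50 + 10 \cdot 2\right)^{2} + 9^{2}}}{3} \left(-15\right) = \frac{\sqrt{\left(-50 + 20\right)^{2} + 81}}{3} \left(-15\right) = \frac{\sqrt{\left(-30\right)^{2} + 81}}{3} \left(-15\right) = \frac{\sqrt{900 + 81}}{3} \left(-15\right) = \frac{\sqrt{981}}{3} \left(-15\right) = \frac{3 \sqrt{109}}{3} \left(-15\right) = \sqrt{109} \left(-15\right) = - 15 \sqrt{109}$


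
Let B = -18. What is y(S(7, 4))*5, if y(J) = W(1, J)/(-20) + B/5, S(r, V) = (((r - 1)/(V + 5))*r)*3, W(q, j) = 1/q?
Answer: -73/4 ≈ -18.250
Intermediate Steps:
S(r, V) = 3*r*(-1 + r)/(5 + V) (S(r, V) = (((-1 + r)/(5 + V))*r)*3 = (r*(-1 + r)/(5 + V))*3 = 3*r*(-1 + r)/(5 + V))
y(J) = -73/20 (y(J) = 1/(1*(-20)) - 18/5 = 1*(-1/20) - 18*⅕ = -1/20 - 18/5 = -73/20)
y(S(7, 4))*5 = -73/20*5 = -73/4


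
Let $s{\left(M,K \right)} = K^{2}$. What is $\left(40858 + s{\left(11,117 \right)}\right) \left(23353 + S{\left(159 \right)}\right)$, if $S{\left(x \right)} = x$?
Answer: $1282509064$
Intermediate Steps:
$\left(40858 + s{\left(11,117 \right)}\right) \left(23353 + S{\left(159 \right)}\right) = \left(40858 + 117^{2}\right) \left(23353 + 159\right) = \left(40858 + 13689\right) 23512 = 54547 \cdot 23512 = 1282509064$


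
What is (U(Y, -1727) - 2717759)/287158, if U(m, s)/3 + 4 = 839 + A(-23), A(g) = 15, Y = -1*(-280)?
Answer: -2715209/287158 ≈ -9.4555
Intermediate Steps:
Y = 280
U(m, s) = 2550 (U(m, s) = -12 + 3*(839 + 15) = -12 + 3*854 = -12 + 2562 = 2550)
(U(Y, -1727) - 2717759)/287158 = (2550 - 2717759)/287158 = -2715209*1/287158 = -2715209/287158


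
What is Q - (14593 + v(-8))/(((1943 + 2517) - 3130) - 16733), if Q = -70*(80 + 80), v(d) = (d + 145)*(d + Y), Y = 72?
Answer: -172490239/15403 ≈ -11198.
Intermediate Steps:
v(d) = (72 + d)*(145 + d) (v(d) = (d + 145)*(d + 72) = (145 + d)*(72 + d) = (72 + d)*(145 + d))
Q = -11200 (Q = -70*160 = -11200)
Q - (14593 + v(-8))/(((1943 + 2517) - 3130) - 16733) = -11200 - (14593 + (10440 + (-8)² + 217*(-8)))/(((1943 + 2517) - 3130) - 16733) = -11200 - (14593 + (10440 + 64 - 1736))/((4460 - 3130) - 16733) = -11200 - (14593 + 8768)/(1330 - 16733) = -11200 - 23361/(-15403) = -11200 - 23361*(-1)/15403 = -11200 - 1*(-23361/15403) = -11200 + 23361/15403 = -172490239/15403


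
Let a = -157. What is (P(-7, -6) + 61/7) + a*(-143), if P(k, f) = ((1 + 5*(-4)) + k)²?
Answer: 161950/7 ≈ 23136.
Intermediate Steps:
P(k, f) = (-19 + k)² (P(k, f) = ((1 - 20) + k)² = (-19 + k)²)
(P(-7, -6) + 61/7) + a*(-143) = ((-19 - 7)² + 61/7) - 157*(-143) = ((-26)² + 61*(⅐)) + 22451 = (676 + 61/7) + 22451 = 4793/7 + 22451 = 161950/7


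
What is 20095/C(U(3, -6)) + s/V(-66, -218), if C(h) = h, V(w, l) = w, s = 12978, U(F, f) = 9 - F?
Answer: 208067/66 ≈ 3152.5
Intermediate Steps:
20095/C(U(3, -6)) + s/V(-66, -218) = 20095/(9 - 1*3) + 12978/(-66) = 20095/(9 - 3) + 12978*(-1/66) = 20095/6 - 2163/11 = 208067/66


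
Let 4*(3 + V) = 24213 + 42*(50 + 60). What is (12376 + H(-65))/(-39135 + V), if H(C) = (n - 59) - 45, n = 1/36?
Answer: -441793/1149471 ≈ -0.38434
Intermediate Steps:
n = 1/36 ≈ 0.027778
V = 28821/4 (V = -3 + (24213 + 42*(50 + 60))/4 = -3 + (24213 + 42*110)/4 = -3 + (24213 + 4620)/4 = -3 + (1/4)*28833 = -3 + 28833/4 = 28821/4 ≈ 7205.3)
H(C) = -3743/36 (H(C) = (1/36 - 59) - 45 = -2123/36 - 45 = -3743/36)
(12376 + H(-65))/(-39135 + V) = (12376 - 3743/36)/(-39135 + 28821/4) = 441793/(36*(-127719/4)) = (441793/36)*(-4/127719) = -441793/1149471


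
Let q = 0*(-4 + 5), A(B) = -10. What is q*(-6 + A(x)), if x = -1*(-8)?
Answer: 0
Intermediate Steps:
x = 8
q = 0 (q = 0*1 = 0)
q*(-6 + A(x)) = 0*(-6 - 10) = 0*(-16) = 0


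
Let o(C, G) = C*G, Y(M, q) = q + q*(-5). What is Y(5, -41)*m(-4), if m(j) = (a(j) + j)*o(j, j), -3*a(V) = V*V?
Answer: -73472/3 ≈ -24491.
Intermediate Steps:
Y(M, q) = -4*q (Y(M, q) = q - 5*q = -4*q)
a(V) = -V²/3 (a(V) = -V*V/3 = -V²/3)
m(j) = j²*(j - j²/3) (m(j) = (-j²/3 + j)*(j*j) = (j - j²/3)*j² = j²*(j - j²/3))
Y(5, -41)*m(-4) = (-4*(-41))*((⅓)*(-4)³*(3 - 1*(-4))) = 164*((⅓)*(-64)*(3 + 4)) = 164*((⅓)*(-64)*7) = 164*(-448/3) = -73472/3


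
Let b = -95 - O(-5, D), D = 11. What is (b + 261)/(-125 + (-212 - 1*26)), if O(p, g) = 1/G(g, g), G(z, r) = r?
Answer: -1825/3993 ≈ -0.45705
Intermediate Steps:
O(p, g) = 1/g
b = -1046/11 (b = -95 - 1/11 = -1046/11 ≈ -95.091)
(b + 261)/(-125 + (-212 - 1*26)) = (-1046/11 + 261)/(-125 + (-212 - 1*26)) = 1825/(11*(-125 + (-212 - 26))) = 1825/(11*(-125 - 238)) = (1825/11)/(-363) = (1825/11)*(-1/363) = -1825/3993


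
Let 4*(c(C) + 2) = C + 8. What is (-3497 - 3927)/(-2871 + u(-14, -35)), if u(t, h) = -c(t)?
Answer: 14848/5735 ≈ 2.5890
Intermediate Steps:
c(C) = C/4 (c(C) = -2 + (C + 8)/4 = -2 + (8 + C)/4 = -2 + (2 + C/4) = C/4)
u(t, h) = -t/4
(-3497 - 3927)/(-2871 + u(-14, -35)) = (-3497 - 3927)/(-2871 - ¼*(-14)) = -7424/(-2871 + 7/2) = -7424/(-5735/2) = -7424*(-2/5735) = 14848/5735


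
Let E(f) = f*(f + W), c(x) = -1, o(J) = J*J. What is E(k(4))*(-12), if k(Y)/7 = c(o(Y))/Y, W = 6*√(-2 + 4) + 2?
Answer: 21/4 + 126*√2 ≈ 183.44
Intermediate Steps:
o(J) = J²
W = 2 + 6*√2 (W = 6*√2 + 2 = 2 + 6*√2 ≈ 10.485)
k(Y) = -7/Y (k(Y) = 7*(-1/Y) = -7/Y)
E(f) = f*(2 + f + 6*√2) (E(f) = f*(f + (2 + 6*√2)) = f*(2 + f + 6*√2))
E(k(4))*(-12) = ((-7/4)*(2 - 7/4 + 6*√2))*(-12) = ((-7*¼)*(2 - 7*¼ + 6*√2))*(-12) = -7*(2 - 7/4 + 6*√2)/4*(-12) = -7*(¼ + 6*√2)/4*(-12) = (-7/16 - 21*√2/2)*(-12) = 21/4 + 126*√2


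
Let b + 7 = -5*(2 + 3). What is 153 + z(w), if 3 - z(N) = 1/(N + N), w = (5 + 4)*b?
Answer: 89857/576 ≈ 156.00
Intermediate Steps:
b = -32 (b = -7 - 5*(2 + 3) = -7 - 5*5 = -7 - 25 = -32)
w = -288 (w = (5 + 4)*(-32) = 9*(-32) = -288)
z(N) = 3 - 1/(2*N) (z(N) = 3 - 1/(N + N) = 3 - 1/(2*N))
153 + z(w) = 153 + (3 - ½/(-288)) = 153 + (3 - ½*(-1/288)) = 153 + (3 + 1/576) = 153 + 1729/576 = 89857/576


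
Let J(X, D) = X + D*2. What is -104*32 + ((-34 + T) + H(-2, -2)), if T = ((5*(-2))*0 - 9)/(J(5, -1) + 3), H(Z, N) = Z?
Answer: -6731/2 ≈ -3365.5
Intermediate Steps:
J(X, D) = X + 2*D
T = -3/2 (T = ((5*(-2))*0 - 9)/((5 + 2*(-1)) + 3) = (-10*0 - 9)/((5 - 2) + 3) = (0 - 9)/(3 + 3) = -9/6 = -9*1/6 = -3/2 ≈ -1.5000)
-104*32 + ((-34 + T) + H(-2, -2)) = -104*32 + ((-34 - 3/2) - 2) = -3328 + (-71/2 - 2) = -3328 - 75/2 = -6731/2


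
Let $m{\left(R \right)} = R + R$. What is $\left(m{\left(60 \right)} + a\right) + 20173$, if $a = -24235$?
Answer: $-3942$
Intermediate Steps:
$m{\left(R \right)} = 2 R$
$\left(m{\left(60 \right)} + a\right) + 20173 = \left(2 \cdot 60 - 24235\right) + 20173 = \left(120 - 24235\right) + 20173 = -24115 + 20173 = -3942$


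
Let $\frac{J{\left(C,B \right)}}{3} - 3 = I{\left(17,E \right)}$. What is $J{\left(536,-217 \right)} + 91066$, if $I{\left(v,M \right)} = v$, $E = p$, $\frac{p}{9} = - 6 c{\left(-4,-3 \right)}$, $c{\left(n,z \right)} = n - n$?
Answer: $91126$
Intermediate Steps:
$c{\left(n,z \right)} = 0$
$p = 0$ ($p = 9 \left(\left(-6\right) 0\right) = 9 \cdot 0 = 0$)
$E = 0$
$J{\left(C,B \right)} = 60$ ($J{\left(C,B \right)} = 9 + 3 \cdot 17 = 9 + 51 = 60$)
$J{\left(536,-217 \right)} + 91066 = 60 + 91066 = 91126$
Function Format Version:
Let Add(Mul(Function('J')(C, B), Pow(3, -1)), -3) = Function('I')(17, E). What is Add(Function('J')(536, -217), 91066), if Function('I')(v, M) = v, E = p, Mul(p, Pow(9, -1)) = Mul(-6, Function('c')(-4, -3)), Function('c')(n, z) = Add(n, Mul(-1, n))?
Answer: 91126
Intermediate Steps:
Function('c')(n, z) = 0
p = 0 (p = Mul(9, Mul(-6, 0)) = Mul(9, 0) = 0)
E = 0
Function('J')(C, B) = 60 (Function('J')(C, B) = Add(9, Mul(3, 17)) = Add(9, 51) = 60)
Add(Function('J')(536, -217), 91066) = Add(60, 91066) = 91126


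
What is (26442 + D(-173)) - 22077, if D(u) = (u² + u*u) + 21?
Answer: 64244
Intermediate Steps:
D(u) = 21 + 2*u² (D(u) = (u² + u²) + 21 = 2*u² + 21 = 21 + 2*u²)
(26442 + D(-173)) - 22077 = (26442 + (21 + 2*(-173)²)) - 22077 = (26442 + (21 + 2*29929)) - 22077 = (26442 + (21 + 59858)) - 22077 = (26442 + 59879) - 22077 = 86321 - 22077 = 64244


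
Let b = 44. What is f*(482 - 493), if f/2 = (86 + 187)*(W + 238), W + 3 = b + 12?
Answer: -1747746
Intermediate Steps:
W = 53 (W = -3 + (44 + 12) = -3 + 56 = 53)
f = 158886 (f = 2*((86 + 187)*(53 + 238)) = 2*(273*291) = 2*79443 = 158886)
f*(482 - 493) = 158886*(482 - 493) = 158886*(-11) = -1747746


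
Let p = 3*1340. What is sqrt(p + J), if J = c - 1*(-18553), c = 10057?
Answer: sqrt(32630) ≈ 180.64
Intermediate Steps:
p = 4020
J = 28610 (J = 10057 - 1*(-18553) = 10057 + 18553 = 28610)
sqrt(p + J) = sqrt(4020 + 28610) = sqrt(32630)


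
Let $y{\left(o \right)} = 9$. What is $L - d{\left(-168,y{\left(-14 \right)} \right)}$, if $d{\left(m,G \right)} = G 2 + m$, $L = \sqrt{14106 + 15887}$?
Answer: $150 + \sqrt{29993} \approx 323.19$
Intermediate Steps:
$L = \sqrt{29993} \approx 173.18$
$d{\left(m,G \right)} = m + 2 G$ ($d{\left(m,G \right)} = 2 G + m = m + 2 G$)
$L - d{\left(-168,y{\left(-14 \right)} \right)} = \sqrt{29993} - \left(-168 + 2 \cdot 9\right) = \sqrt{29993} - \left(-168 + 18\right) = \sqrt{29993} - -150 = \sqrt{29993} + 150 = 150 + \sqrt{29993}$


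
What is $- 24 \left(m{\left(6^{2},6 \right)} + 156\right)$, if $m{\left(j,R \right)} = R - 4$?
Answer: $-3792$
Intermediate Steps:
$m{\left(j,R \right)} = -4 + R$
$- 24 \left(m{\left(6^{2},6 \right)} + 156\right) = - 24 \left(\left(-4 + 6\right) + 156\right) = - 24 \left(2 + 156\right) = \left(-24\right) 158 = -3792$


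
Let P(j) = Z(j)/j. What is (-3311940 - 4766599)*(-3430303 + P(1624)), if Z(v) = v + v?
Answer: 27711820410239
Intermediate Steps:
Z(v) = 2*v
P(j) = 2 (P(j) = (2*j)/j = 2)
(-3311940 - 4766599)*(-3430303 + P(1624)) = (-3311940 - 4766599)*(-3430303 + 2) = -8078539*(-3430301) = 27711820410239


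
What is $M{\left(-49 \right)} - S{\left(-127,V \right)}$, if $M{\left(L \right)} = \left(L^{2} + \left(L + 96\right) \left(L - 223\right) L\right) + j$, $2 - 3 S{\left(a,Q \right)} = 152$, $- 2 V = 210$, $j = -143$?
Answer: $628724$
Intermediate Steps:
$V = -105$ ($V = \left(- \frac{1}{2}\right) 210 = -105$)
$S{\left(a,Q \right)} = -50$ ($S{\left(a,Q \right)} = \frac{2}{3} - \frac{152}{3} = -50$)
$M{\left(L \right)} = -143 + L^{2} + L \left(-223 + L\right) \left(96 + L\right)$ ($M{\left(L \right)} = \left(L^{2} + \left(L + 96\right) \left(L - 223\right) L\right) - 143 = \left(L^{2} + \left(96 + L\right) \left(-223 + L\right) L\right) - 143 = \left(L^{2} + \left(-223 + L\right) \left(96 + L\right) L\right) - 143 = \left(L^{2} + L \left(-223 + L\right) \left(96 + L\right)\right) - 143 = -143 + L^{2} + L \left(-223 + L\right) \left(96 + L\right)$)
$M{\left(-49 \right)} - S{\left(-127,V \right)} = \left(-143 + \left(-49\right)^{3} - -1048992 - 126 \left(-49\right)^{2}\right) - -50 = \left(-143 - 117649 + 1048992 - 302526\right) + 50 = 628674 + 50 = 628724$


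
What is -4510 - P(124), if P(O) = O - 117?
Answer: -4517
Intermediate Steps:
P(O) = -117 + O
-4510 - P(124) = -4510 - (-117 + 124) = -4510 - 1*7 = -4510 - 7 = -4517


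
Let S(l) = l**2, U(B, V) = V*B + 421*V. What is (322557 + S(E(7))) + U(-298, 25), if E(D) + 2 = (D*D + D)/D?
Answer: 325668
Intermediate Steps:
U(B, V) = 421*V + B*V (U(B, V) = B*V + 421*V = 421*V + B*V)
E(D) = -2 + (D + D**2)/D (E(D) = -2 + (D*D + D)/D = -2 + (D**2 + D)/D = -2 + (D + D**2)/D)
(322557 + S(E(7))) + U(-298, 25) = (322557 + (-1 + 7)**2) + 25*(421 - 298) = (322557 + 6**2) + 25*123 = (322557 + 36) + 3075 = 322593 + 3075 = 325668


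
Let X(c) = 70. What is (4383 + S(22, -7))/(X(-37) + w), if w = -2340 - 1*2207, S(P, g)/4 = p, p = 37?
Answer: -4531/4477 ≈ -1.0121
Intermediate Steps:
S(P, g) = 148 (S(P, g) = 4*37 = 148)
w = -4547 (w = -2340 - 2207 = -4547)
(4383 + S(22, -7))/(X(-37) + w) = (4383 + 148)/(70 - 4547) = 4531/(-4477) = 4531*(-1/4477) = -4531/4477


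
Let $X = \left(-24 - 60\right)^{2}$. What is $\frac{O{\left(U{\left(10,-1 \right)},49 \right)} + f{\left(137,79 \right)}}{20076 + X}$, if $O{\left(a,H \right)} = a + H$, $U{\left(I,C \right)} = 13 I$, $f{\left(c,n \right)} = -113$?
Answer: $\frac{11}{4522} \approx 0.0024326$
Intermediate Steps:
$X = 7056$ ($X = \left(-84\right)^{2} = 7056$)
$O{\left(a,H \right)} = H + a$
$\frac{O{\left(U{\left(10,-1 \right)},49 \right)} + f{\left(137,79 \right)}}{20076 + X} = \frac{\left(49 + 13 \cdot 10\right) - 113}{20076 + 7056} = \frac{\left(49 + 130\right) - 113}{27132} = \left(179 - 113\right) \frac{1}{27132} = 66 \cdot \frac{1}{27132} = \frac{11}{4522}$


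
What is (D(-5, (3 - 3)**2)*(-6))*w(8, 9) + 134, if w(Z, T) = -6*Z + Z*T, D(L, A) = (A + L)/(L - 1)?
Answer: 14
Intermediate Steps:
D(L, A) = (A + L)/(-1 + L)
w(Z, T) = -6*Z + T*Z
(D(-5, (3 - 3)**2)*(-6))*w(8, 9) + 134 = ((((3 - 3)**2 - 5)/(-1 - 5))*(-6))*(8*(-6 + 9)) + 134 = (((0**2 - 5)/(-6))*(-6))*(8*3) + 134 = (-(0 - 5)/6*(-6))*24 + 134 = (-1/6*(-5)*(-6))*24 + 134 = ((5/6)*(-6))*24 + 134 = -5*24 + 134 = -120 + 134 = 14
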